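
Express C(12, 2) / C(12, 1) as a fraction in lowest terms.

C(n,k+1)/C(n,k) = (n−k)/(k+1) = (12−1)/(1+1) = 11/2.

11/2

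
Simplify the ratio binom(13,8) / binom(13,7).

C(n,k+1)/C(n,k) = (n−k)/(k+1) = (13−7)/(7+1) = 6/8 = 3/4.

3/4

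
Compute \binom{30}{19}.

54627300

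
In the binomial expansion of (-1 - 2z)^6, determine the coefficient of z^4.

240

The general term is C(6,j)·(-1)^j·(-2z)^(6-j); the z^4 term has j = 2.
C(6,2) = 15.
Coefficient = C(6,2) · (-2)^4 = 15 · 16 = 240.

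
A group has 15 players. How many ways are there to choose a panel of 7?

6435

This is C(15,7) = 6435.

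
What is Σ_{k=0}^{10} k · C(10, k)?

5120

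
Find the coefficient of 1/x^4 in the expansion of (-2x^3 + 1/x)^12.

General term: C(12,j)·(-2x^3)^j·(1/x)^(12-j), with x-exponent 3j − 1(12−j) = 4j − 12.
Set 4j − 12 = -4: j = 2.
C(12,2) = 66; (-2)^2 = 4; 1^10 = 1.
Coefficient = 66 · 4 · 1 = 264.

264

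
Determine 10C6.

C(10,6) = C(10,4) by symmetry.
C(10,4) = (10·9·8·7) / 4! = 5040 / 24 = 210.

210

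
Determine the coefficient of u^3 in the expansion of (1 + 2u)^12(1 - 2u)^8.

-224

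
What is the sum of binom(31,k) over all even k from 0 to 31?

1073741824

Even-k terms of row 31 sum to 2^30 = 1073741824.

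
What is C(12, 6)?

C(12,6) = (12·11·10·9·8·7) / 6! = 665280 / 720 = 924.

924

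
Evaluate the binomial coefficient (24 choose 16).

735471

C(24,16) = C(24,8) by symmetry.
C(24,8) = (24·23·22·21·20·19·18·17) / 8! = 29654190720 / 40320 = 735471.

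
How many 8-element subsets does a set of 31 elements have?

C(31,8) = (31·30·29·28·27·26·25·24) / 8! = 318073392000 / 40320 = 7888725.

7888725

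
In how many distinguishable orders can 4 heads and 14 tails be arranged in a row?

3060

Choose positions for the heads: C(18,4) = 3060.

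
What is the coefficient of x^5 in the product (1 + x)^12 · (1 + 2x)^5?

20814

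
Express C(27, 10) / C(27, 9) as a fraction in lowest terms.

9/5

C(n,k+1)/C(n,k) = (n−k)/(k+1) = (27−9)/(9+1) = 18/10 = 9/5.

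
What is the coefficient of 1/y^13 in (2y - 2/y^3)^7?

General term: C(7,j)·(2y)^j·(-2/y^3)^(7-j), with y-exponent 1j − 3(7−j) = 4j − 21.
Set 4j − 21 = -13: j = 2.
C(7,2) = 21; 2^2 = 4; (-2)^5 = -32.
Coefficient = 21 · 4 · (-32) = -2688.

-2688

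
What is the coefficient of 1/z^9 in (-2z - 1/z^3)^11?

-29568

General term: C(11,j)·(-2z)^j·(-1/z^3)^(11-j), with z-exponent 1j − 3(11−j) = 4j − 33.
Set 4j − 33 = -9: j = 6.
C(11,6) = 462; (-2)^6 = 64; (-1)^5 = -1.
Coefficient = 462 · 64 · (-1) = -29568.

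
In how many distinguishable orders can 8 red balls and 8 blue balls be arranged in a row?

12870

Choose positions for the red balls: C(16,8) = 12870.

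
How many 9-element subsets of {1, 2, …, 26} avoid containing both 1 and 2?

2778446

All 9-subsets: C(26,9) = 3124550. Those containing both fixed elements: C(24,7) = 346104.
3124550 − 346104 = 2778446.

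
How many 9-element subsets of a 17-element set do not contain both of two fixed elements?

17875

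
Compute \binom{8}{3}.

C(8,3) = (8·7·6) / 3! = 336 / 6 = 56.

56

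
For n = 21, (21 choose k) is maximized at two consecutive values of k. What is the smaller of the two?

10

For odd n = 21, C(21,k) peaks at k = (n−1)/2 and (n+1)/2; the smaller is 10.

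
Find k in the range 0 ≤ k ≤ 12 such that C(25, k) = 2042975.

C(25,k) increases on 0 ≤ k ≤ 12. C(25,8) = 1081575 and C(25,9) = 2042975, so k = 9.

9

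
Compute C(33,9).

C(33,9) = (33·32·31·30·29·28·27·26·25) / 9! = 13995229248000 / 362880 = 38567100.

38567100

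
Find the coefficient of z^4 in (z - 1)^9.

The general term is C(9,j)·(z)^j·(-1)^(9-j); the z^4 term has j = 4.
C(9,4) = 126.
Coefficient = C(9,4) · (-1)^5 = 126 · (-1) = -126.

-126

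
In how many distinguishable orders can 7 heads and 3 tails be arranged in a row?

120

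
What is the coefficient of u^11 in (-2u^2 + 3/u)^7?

1344

General term: C(7,j)·(-2u^2)^j·(3/u)^(7-j), with u-exponent 2j − 1(7−j) = 3j − 7.
Set 3j − 7 = 11: j = 6.
C(7,6) = 7; (-2)^6 = 64; 3^1 = 3.
Coefficient = 7 · 64 · 3 = 1344.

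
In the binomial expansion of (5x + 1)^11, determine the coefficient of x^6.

The general term is C(11,j)·(5x)^j·(1)^(11-j); the x^6 term has j = 6.
C(11,6) = 462.
Coefficient = C(11,6) · 5^6 = 462 · 15625 = 7218750.

7218750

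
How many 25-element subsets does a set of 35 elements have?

C(35,25) = C(35,10) by symmetry.
C(35,10) = (35·34·33·32·31·30·29·28·27·26) / 10! = 666172912204800 / 3628800 = 183579396.

183579396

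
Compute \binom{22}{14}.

C(22,14) = C(22,8) by symmetry.
C(22,8) = (22·21·20·19·18·17·16·15) / 8! = 12893126400 / 40320 = 319770.

319770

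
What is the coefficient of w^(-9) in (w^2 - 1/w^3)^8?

-56

General term: C(8,j)·(w^2)^j·(-1/w^3)^(8-j), with w-exponent 2j − 3(8−j) = 5j − 24.
Set 5j − 24 = -9: j = 3.
C(8,3) = 56; 1^3 = 1; (-1)^5 = -1.
Coefficient = 56 · 1 · (-1) = -56.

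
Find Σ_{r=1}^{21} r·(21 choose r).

Differentiating (1+x)^21 and setting x=1: Σ r·C(21,r) = 21·2^20 = 22020096.

22020096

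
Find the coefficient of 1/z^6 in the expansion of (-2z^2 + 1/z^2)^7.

General term: C(7,j)·(-2z^2)^j·(1/z^2)^(7-j), with z-exponent 2j − 2(7−j) = 4j − 14.
Set 4j − 14 = -6: j = 2.
C(7,2) = 21; (-2)^2 = 4; 1^5 = 1.
Coefficient = 21 · 4 · 1 = 84.

84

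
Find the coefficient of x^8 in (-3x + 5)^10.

7381125

The general term is C(10,j)·(-3x)^j·(5)^(10-j); the x^8 term has j = 8.
C(10,8) = 45.
Coefficient = C(10,8) · (-3)^8 · 5^2 = 45 · 6561 · 25 = 7381125.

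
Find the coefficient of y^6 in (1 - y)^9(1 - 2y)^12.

756564

Coefficient of y^6 = Σ_{j} C(9,j)·(-1)^j·C(12,6-j)·(-2)^(6-j) for j from 0 to 6.
= 59136 + 228096 + 285120 + 147840 + 33264 + 3024 + 84 = 756564.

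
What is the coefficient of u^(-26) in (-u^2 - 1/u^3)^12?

General term: C(12,j)·(-u^2)^j·(-1/u^3)^(12-j), with u-exponent 2j − 3(12−j) = 5j − 36.
Set 5j − 36 = -26: j = 2.
C(12,2) = 66; (-1)^2 = 1; (-1)^10 = 1.
Coefficient = 66 · 1 · 1 = 66.

66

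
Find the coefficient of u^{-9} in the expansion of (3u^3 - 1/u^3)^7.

-189

General term: C(7,j)·(3u^3)^j·(-1/u^3)^(7-j), with u-exponent 3j − 3(7−j) = 6j − 21.
Set 6j − 21 = -9: j = 2.
C(7,2) = 21; 3^2 = 9; (-1)^5 = -1.
Coefficient = 21 · 9 · (-1) = -189.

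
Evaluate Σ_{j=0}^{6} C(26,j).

313912

1 + 26 + 325 + 2600 + 14950 + 65780 + 230230 = 313912.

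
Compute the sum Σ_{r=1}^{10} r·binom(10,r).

5120

Differentiating (1+x)^10 and setting x=1: Σ r·C(10,r) = 10·2^9 = 5120.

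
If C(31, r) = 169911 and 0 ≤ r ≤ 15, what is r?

C(31,r) increases on 0 ≤ r ≤ 15. C(31,4) = 31465 and C(31,5) = 169911, so r = 5.

5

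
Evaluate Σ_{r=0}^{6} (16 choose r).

14893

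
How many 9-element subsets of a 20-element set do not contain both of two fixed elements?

136136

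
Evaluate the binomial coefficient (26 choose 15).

7726160

C(26,15) = C(26,11) by symmetry.
C(26,11) = (26·25·24·23·22·21·20·19·18·17·16) / 11! = 308403583488000 / 39916800 = 7726160.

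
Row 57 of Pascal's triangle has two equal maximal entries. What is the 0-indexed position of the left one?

28

For odd n = 57, C(57,r) peaks at r = (n−1)/2 and (n+1)/2; the lower is 28.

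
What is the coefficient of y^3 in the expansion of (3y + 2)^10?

414720

The general term is C(10,j)·(3y)^j·(2)^(10-j); the y^3 term has j = 3.
C(10,3) = 120.
Coefficient = C(10,3) · 3^3 · 2^7 = 120 · 27 · 128 = 414720.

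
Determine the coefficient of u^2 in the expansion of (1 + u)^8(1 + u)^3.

(1 + u)^8(1 + u)^3 = (1 + u)^11, so the coefficient of u^2 is C(11,2)·1^2 = 55·1 = 55.

55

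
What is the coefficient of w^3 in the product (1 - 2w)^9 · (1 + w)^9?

60

Coefficient of w^3 = Σ_{j} C(9,j)·(-2)^j·C(9,3-j)·1^(3-j) for j from 0 to 3.
= 84 + (-648) + 1296 + (-672) = 60.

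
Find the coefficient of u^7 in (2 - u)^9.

-144

The general term is C(9,j)·(2)^j·(-u)^(9-j); the u^7 term has j = 2.
C(9,2) = 36.
Coefficient = C(9,2) · 2^2 · (-1)^7 = 36 · 4 · (-1) = -144.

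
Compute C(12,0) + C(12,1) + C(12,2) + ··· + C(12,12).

Setting x = 1 in (1+x)^12 gives Σ C(12,i) = 2^12 = 4096.

4096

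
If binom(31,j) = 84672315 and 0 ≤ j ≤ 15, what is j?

11

C(31,j) increases on 0 ≤ j ≤ 15. C(31,10) = 44352165 and C(31,11) = 84672315, so j = 11.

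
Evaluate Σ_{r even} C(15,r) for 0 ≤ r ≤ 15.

16384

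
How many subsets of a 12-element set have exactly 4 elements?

495

Choose the 4 positions: C(12,4) = 495.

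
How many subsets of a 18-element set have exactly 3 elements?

816

Choose the 3 positions: C(18,3) = 816.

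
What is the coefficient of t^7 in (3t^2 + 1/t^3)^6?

General term: C(6,j)·(3t^2)^j·(1/t^3)^(6-j), with t-exponent 2j − 3(6−j) = 5j − 18.
Set 5j − 18 = 7: j = 5.
C(6,5) = 6; 3^5 = 243; 1^1 = 1.
Coefficient = 6 · 243 · 1 = 1458.

1458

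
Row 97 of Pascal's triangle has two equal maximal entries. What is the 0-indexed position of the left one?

48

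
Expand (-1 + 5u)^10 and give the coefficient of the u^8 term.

17578125

The general term is C(10,j)·(-1)^j·(5u)^(10-j); the u^8 term has j = 2.
C(10,2) = 45.
Coefficient = C(10,2) · 5^8 = 45 · 390625 = 17578125.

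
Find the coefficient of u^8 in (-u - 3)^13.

The general term is C(13,j)·(-u)^j·(-3)^(13-j); the u^8 term has j = 8.
C(13,8) = 1287.
Coefficient = C(13,8) · (-3)^5 = 1287 · (-243) = -312741.

-312741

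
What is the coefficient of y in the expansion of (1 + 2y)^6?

The general term is C(6,j)·(1)^j·(2y)^(6-j); the y^1 term has j = 5.
C(6,5) = 6.
Coefficient = C(6,5) · 2^1 = 6 · 2 = 12.

12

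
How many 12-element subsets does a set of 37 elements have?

1852482996

C(37,12) = (37·36·35·34·33·32·31·30·29·28·27·26) / 12! = 887342319056793600 / 479001600 = 1852482996.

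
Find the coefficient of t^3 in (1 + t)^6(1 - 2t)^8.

Coefficient of t^3 = Σ_{j} C(6,j)·1^j·C(8,3-j)·(-2)^(3-j) for j from 0 to 3.
= (-448) + 672 + (-240) + 20 = 4.

4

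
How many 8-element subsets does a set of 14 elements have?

3003

C(14,8) = C(14,6) by symmetry.
C(14,6) = (14·13·12·11·10·9) / 6! = 2162160 / 720 = 3003.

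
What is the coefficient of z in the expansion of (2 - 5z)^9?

-11520

The general term is C(9,j)·(2)^j·(-5z)^(9-j); the z^1 term has j = 8.
C(9,8) = 9.
Coefficient = C(9,8) · 2^8 · (-5)^1 = 9 · 256 · (-5) = -11520.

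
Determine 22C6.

C(22,6) = (22·21·20·19·18·17) / 6! = 53721360 / 720 = 74613.

74613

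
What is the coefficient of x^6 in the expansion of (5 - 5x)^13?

2094726562500

The general term is C(13,j)·(5)^j·(-5x)^(13-j); the x^6 term has j = 7.
C(13,7) = 1716.
Coefficient = C(13,7) · 5^7 · (-5)^6 = 1716 · 78125 · 15625 = 2094726562500.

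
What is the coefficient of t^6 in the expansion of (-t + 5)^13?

The general term is C(13,j)·(-t)^j·(5)^(13-j); the t^6 term has j = 6.
C(13,6) = 1716.
Coefficient = C(13,6) · 5^7 = 1716 · 78125 = 134062500.

134062500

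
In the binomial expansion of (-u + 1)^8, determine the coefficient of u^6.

28

The general term is C(8,j)·(-u)^j·(1)^(8-j); the u^6 term has j = 6.
C(8,6) = 28.
Coefficient = C(8,6) = 28.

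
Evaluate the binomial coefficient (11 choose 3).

C(11,3) = (11·10·9) / 3! = 990 / 6 = 165.

165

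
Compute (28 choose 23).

C(28,23) = C(28,5) by symmetry.
C(28,5) = (28·27·26·25·24) / 5! = 11793600 / 120 = 98280.

98280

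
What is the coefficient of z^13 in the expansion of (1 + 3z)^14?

22320522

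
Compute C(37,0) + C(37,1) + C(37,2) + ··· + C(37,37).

137438953472

Setting x = 1 in (1+x)^37 gives Σ C(37,j) = 2^37 = 137438953472.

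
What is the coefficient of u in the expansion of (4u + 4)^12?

201326592

The general term is C(12,j)·(4u)^j·(4)^(12-j); the u^1 term has j = 1.
C(12,1) = 12.
Coefficient = C(12,1) · 4^1 · 4^11 = 12 · 4 · 4194304 = 201326592.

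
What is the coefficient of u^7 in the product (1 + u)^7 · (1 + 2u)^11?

Coefficient of u^7 = Σ_{j} C(7,j)·1^j·C(11,7-j)·2^(7-j) for j from 0 to 7.
= 42240 + 206976 + 310464 + 184800 + 46200 + 4620 + 154 + 1 = 795455.

795455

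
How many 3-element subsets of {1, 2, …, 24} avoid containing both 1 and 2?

All 3-subsets: C(24,3) = 2024. Those containing both fixed elements: C(22,1) = 22.
2024 − 22 = 2002.

2002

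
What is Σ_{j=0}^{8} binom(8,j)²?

By Vandermonde's identity, Σ C(8,j)² = C(16,8) = 12870.

12870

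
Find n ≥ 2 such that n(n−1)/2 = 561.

34

n(n−1)/2 = 561 ⇒ n(n−1) = 1122. Since 34·33 = 1122, n = 34.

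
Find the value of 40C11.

C(40,11) = (40·39·38·37·36·35·34·33·32·31·30) / 11! = 92279715720192000 / 39916800 = 2311801440.

2311801440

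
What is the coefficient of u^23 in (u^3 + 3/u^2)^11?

495

General term: C(11,j)·(u^3)^j·(3/u^2)^(11-j), with u-exponent 3j − 2(11−j) = 5j − 22.
Set 5j − 22 = 23: j = 9.
C(11,9) = 55; 1^9 = 1; 3^2 = 9.
Coefficient = 55 · 1 · 9 = 495.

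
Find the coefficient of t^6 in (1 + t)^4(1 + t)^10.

Coefficient of t^6 = Σ_{j} C(4,j)·C(10,6-j) for j from 0 to 4.
= 210 + 1008 + 1260 + 480 + 45 = 3003.

3003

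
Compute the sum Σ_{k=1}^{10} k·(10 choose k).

5120

Differentiating (1+x)^10 and setting x=1: Σ k·C(10,k) = 10·2^9 = 5120.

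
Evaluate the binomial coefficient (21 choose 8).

C(21,8) = (21·20·19·18·17·16·15·14) / 8! = 8204716800 / 40320 = 203490.

203490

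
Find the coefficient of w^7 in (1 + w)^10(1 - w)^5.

45

Coefficient of w^7 = Σ_{j} C(10,j)·1^j·C(5,7-j)·(-1)^(7-j) for j from 2 to 7.
= (-45) + 600 + (-2100) + 2520 + (-1050) + 120 = 45.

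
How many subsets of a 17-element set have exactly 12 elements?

Choose the 12 positions: C(17,12) = 6188.

6188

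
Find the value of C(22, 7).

170544

C(22,7) = (22·21·20·19·18·17·16) / 7! = 859541760 / 5040 = 170544.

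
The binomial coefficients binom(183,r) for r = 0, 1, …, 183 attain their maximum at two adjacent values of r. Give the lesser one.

91

For odd n = 183, C(183,r) peaks at r = (n−1)/2 and (n+1)/2; the lesser is 91.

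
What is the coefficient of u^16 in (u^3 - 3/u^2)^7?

General term: C(7,j)·(u^3)^j·(-3/u^2)^(7-j), with u-exponent 3j − 2(7−j) = 5j − 14.
Set 5j − 14 = 16: j = 6.
C(7,6) = 7; 1^6 = 1; (-3)^1 = -3.
Coefficient = 7 · 1 · (-3) = -21.

-21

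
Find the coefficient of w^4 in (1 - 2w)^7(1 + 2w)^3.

-224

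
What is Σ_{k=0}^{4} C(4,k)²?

70

By Vandermonde's identity, Σ C(4,k)² = C(8,4) = 70.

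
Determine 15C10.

3003

C(15,10) = C(15,5) by symmetry.
C(15,5) = (15·14·13·12·11) / 5! = 360360 / 120 = 3003.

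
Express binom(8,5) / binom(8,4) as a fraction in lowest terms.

C(n,k+1)/C(n,k) = (n−k)/(k+1) = (8−4)/(4+1) = 4/5.

4/5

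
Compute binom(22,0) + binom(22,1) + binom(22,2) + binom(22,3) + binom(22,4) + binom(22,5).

1 + 22 + 231 + 1540 + 7315 + 26334 = 35443.

35443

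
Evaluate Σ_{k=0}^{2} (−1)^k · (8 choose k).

The partial alternating sum Σ_{k=0}^{2} (−1)^k C(8,k) = (−1)^2 C(7,2) = 21.

21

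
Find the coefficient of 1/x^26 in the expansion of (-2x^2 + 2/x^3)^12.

General term: C(12,j)·(-2x^2)^j·(2/x^3)^(12-j), with x-exponent 2j − 3(12−j) = 5j − 36.
Set 5j − 36 = -26: j = 2.
C(12,2) = 66; (-2)^2 = 4; 2^10 = 1024.
Coefficient = 66 · 4 · 1024 = 270336.

270336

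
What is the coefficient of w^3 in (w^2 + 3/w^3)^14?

486486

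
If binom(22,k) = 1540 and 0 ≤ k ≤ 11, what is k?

3

C(22,k) increases on 0 ≤ k ≤ 11. C(22,2) = 231 and C(22,3) = 1540, so k = 3.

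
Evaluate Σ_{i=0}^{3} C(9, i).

130

1 + 9 + 36 + 84 = 130.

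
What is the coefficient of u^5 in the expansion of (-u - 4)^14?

The general term is C(14,j)·(-u)^j·(-4)^(14-j); the u^5 term has j = 5.
C(14,5) = 2002.
Coefficient = C(14,5) · (-1)^5 · (-4)^9 = 2002 · (-1) · (-262144) = 524812288.

524812288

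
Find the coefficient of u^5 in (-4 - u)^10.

258048

The general term is C(10,j)·(-4)^j·(-u)^(10-j); the u^5 term has j = 5.
C(10,5) = 252.
Coefficient = C(10,5) · (-4)^5 · (-1)^5 = 252 · (-1024) · (-1) = 258048.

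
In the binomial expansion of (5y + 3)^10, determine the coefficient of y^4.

The general term is C(10,j)·(5y)^j·(3)^(10-j); the y^4 term has j = 4.
C(10,4) = 210.
Coefficient = C(10,4) · 5^4 · 3^6 = 210 · 625 · 729 = 95681250.

95681250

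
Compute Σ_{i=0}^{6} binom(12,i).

2510

1 + 12 + 66 + 220 + 495 + 792 + 924 = 2510.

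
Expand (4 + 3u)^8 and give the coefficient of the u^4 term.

1451520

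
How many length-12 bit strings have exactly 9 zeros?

Choose the 9 positions: C(12,9) = 220.

220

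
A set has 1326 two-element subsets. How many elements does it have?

n(n−1)/2 = 1326 ⇒ n(n−1) = 2652. Since 52·51 = 2652, n = 52.

52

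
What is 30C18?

86493225

C(30,18) = C(30,12) by symmetry.
C(30,12) = (30·29·28·27·26·25·24·23·22·21·20·19) / 12! = 41430393164160000 / 479001600 = 86493225.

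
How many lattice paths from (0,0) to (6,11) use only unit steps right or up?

Each path is a sequence of 17 steps with 6 rights: C(17,6) = 12376.

12376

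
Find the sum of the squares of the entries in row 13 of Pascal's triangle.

Σ C(13,k)² is the coefficient of x^13 in (1+x)^13(1+x)^13 = (1+x)^26, i.e. C(26,13) = 10400600.

10400600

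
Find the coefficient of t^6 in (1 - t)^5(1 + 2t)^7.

294

Coefficient of t^6 = Σ_{j} C(5,j)·(-1)^j·C(7,6-j)·2^(6-j) for j from 0 to 5.
= 448 + (-3360) + 5600 + (-2800) + 420 + (-14) = 294.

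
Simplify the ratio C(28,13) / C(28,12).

16/13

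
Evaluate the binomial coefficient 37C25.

C(37,25) = C(37,12) by symmetry.
C(37,12) = (37·36·35·34·33·32·31·30·29·28·27·26) / 12! = 887342319056793600 / 479001600 = 1852482996.

1852482996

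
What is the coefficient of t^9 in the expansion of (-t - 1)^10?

10

The general term is C(10,j)·(-t)^j·(-1)^(10-j); the t^9 term has j = 9.
C(10,9) = 10.
Coefficient = C(10,9) · (-1)^9 · (-1)^1 = 10 · (-1) · (-1) = 10.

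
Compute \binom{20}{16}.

4845

C(20,16) = C(20,4) by symmetry.
C(20,4) = (20·19·18·17) / 4! = 116280 / 24 = 4845.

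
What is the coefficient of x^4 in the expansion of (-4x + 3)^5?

The general term is C(5,j)·(-4x)^j·(3)^(5-j); the x^4 term has j = 4.
C(5,4) = 5.
Coefficient = C(5,4) · (-4)^4 · 3^1 = 5 · 256 · 3 = 3840.

3840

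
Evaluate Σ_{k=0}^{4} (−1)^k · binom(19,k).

3060

The partial alternating sum Σ_{k=0}^{4} (−1)^k C(19,k) = (−1)^4 C(18,4) = 3060.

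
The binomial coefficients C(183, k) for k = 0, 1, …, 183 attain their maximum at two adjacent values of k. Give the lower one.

91

For odd n = 183, C(183,k) peaks at k = (n−1)/2 and (n+1)/2; the lower is 91.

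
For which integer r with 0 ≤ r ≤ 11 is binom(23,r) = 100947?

6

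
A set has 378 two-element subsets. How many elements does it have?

n(n−1)/2 = 378 ⇒ n(n−1) = 756. Since 28·27 = 756, n = 28.

28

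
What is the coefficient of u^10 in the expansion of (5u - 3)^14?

The general term is C(14,j)·(5u)^j·(-3)^(14-j); the u^10 term has j = 10.
C(14,10) = 1001.
Coefficient = C(14,10) · 5^10 · (-3)^4 = 1001 · 9765625 · 81 = 791806640625.

791806640625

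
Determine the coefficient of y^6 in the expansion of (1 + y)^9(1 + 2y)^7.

62608

Coefficient of y^6 = Σ_{j} C(9,j)·1^j·C(7,6-j)·2^(6-j) for j from 0 to 6.
= 448 + 6048 + 20160 + 23520 + 10584 + 1764 + 84 = 62608.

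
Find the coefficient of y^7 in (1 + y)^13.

1716

The general term is C(13,j)·(1)^j·(y)^(13-j); the y^7 term has j = 6.
C(13,6) = 1716.
Coefficient = C(13,6) = 1716.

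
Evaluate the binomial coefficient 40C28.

5586853480

C(40,28) = C(40,12) by symmetry.
C(40,12) = (40·39·38·37·36·35·34·33·32·31·30·29) / 12! = 2676111755885568000 / 479001600 = 5586853480.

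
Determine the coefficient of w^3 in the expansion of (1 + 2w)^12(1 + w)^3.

Coefficient of w^3 = Σ_{j} C(12,j)·2^j·C(3,3-j)·1^(3-j) for j from 0 to 3.
= 1 + 72 + 792 + 1760 = 2625.

2625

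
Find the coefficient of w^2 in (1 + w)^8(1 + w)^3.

55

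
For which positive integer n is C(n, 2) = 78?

n(n−1)/2 = 78 ⇒ n(n−1) = 156. Since 13·12 = 156, n = 13.

13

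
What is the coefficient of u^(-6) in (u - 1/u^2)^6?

15

General term: C(6,j)·(u)^j·(-1/u^2)^(6-j), with u-exponent 1j − 2(6−j) = 3j − 12.
Set 3j − 12 = -6: j = 2.
C(6,2) = 15; 1^2 = 1; (-1)^4 = 1.
Coefficient = 15 · 1 · 1 = 15.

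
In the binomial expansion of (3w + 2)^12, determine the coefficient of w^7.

55427328

The general term is C(12,j)·(3w)^j·(2)^(12-j); the w^7 term has j = 7.
C(12,7) = 792.
Coefficient = C(12,7) · 3^7 · 2^5 = 792 · 2187 · 32 = 55427328.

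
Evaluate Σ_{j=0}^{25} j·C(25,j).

Differentiating (1+x)^25 and setting x=1: Σ j·C(25,j) = 25·2^24 = 419430400.

419430400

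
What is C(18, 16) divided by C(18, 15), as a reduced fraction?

C(n,k+1)/C(n,k) = (n−k)/(k+1) = (18−15)/(15+1) = 3/16.

3/16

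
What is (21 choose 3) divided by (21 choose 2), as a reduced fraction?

19/3

C(n,k+1)/C(n,k) = (n−k)/(k+1) = (21−2)/(2+1) = 19/3.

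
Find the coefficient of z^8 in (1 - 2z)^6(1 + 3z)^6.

7020

Coefficient of z^8 = Σ_{j} C(6,j)·(-2)^j·C(6,8-j)·3^(8-j) for j from 2 to 6.
= 43740 + (-233280) + 291600 + (-103680) + 8640 = 7020.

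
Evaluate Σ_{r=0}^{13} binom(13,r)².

10400600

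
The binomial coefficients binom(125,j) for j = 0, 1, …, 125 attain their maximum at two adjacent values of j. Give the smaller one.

62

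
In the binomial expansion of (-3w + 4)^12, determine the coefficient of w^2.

622854144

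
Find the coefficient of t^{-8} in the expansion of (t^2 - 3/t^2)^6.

General term: C(6,j)·(t^2)^j·(-3/t^2)^(6-j), with t-exponent 2j − 2(6−j) = 4j − 12.
Set 4j − 12 = -8: j = 1.
C(6,1) = 6; 1^1 = 1; (-3)^5 = -243.
Coefficient = 6 · 1 · (-243) = -1458.

-1458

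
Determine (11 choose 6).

462

C(11,6) = C(11,5) by symmetry.
C(11,5) = (11·10·9·8·7) / 5! = 55440 / 120 = 462.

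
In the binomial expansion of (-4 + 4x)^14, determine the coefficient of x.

-3758096384

The general term is C(14,j)·(-4)^j·(4x)^(14-j); the x^1 term has j = 13.
C(14,13) = 14.
Coefficient = C(14,13) · (-4)^13 · 4^1 = 14 · (-67108864) · 4 = -3758096384.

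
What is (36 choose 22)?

3796297200

C(36,22) = C(36,14) by symmetry.
C(36,14) = (36·35·34·33·32·31·30·29·28·27·26·25·24·23) / 14! = 330954702783344640000 / 87178291200 = 3796297200.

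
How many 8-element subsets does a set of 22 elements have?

319770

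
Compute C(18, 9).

C(18,9) = (18·17·16·15·14·13·12·11·10) / 9! = 17643225600 / 362880 = 48620.

48620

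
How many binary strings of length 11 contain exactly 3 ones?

Choose the 3 positions: C(11,3) = 165.

165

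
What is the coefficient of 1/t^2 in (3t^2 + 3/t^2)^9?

General term: C(9,j)·(3t^2)^j·(3/t^2)^(9-j), with t-exponent 2j − 2(9−j) = 4j − 18.
Set 4j − 18 = -2: j = 4.
C(9,4) = 126; 3^4 = 81; 3^5 = 243.
Coefficient = 126 · 81 · 243 = 2480058.

2480058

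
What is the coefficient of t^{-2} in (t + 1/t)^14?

3003

General term: C(14,j)·(t)^j·(1/t)^(14-j), with t-exponent 1j − 1(14−j) = 2j − 14.
Set 2j − 14 = -2: j = 6.
C(14,6) = 3003; 1^6 = 1; 1^8 = 1.
Coefficient = 3003 · 1 · 1 = 3003.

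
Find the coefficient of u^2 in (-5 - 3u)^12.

5800781250

The general term is C(12,j)·(-5)^j·(-3u)^(12-j); the u^2 term has j = 10.
C(12,10) = 66.
Coefficient = C(12,10) · (-5)^10 · (-3)^2 = 66 · 9765625 · 9 = 5800781250.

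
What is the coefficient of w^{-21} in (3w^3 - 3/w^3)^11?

General term: C(11,j)·(3w^3)^j·(-3/w^3)^(11-j), with w-exponent 3j − 3(11−j) = 6j − 33.
Set 6j − 33 = -21: j = 2.
C(11,2) = 55; 3^2 = 9; (-3)^9 = -19683.
Coefficient = 55 · 9 · (-19683) = -9743085.

-9743085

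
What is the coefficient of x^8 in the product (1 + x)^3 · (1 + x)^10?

1287

Coefficient of x^8 = Σ_{j} C(3,j)·C(10,8-j) for j from 0 to 3.
= 45 + 360 + 630 + 252 = 1287.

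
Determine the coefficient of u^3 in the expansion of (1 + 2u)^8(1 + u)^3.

833

Coefficient of u^3 = Σ_{j} C(8,j)·2^j·C(3,3-j)·1^(3-j) for j from 0 to 3.
= 1 + 48 + 336 + 448 = 833.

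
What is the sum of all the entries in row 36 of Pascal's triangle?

Setting x = 1 in (1+x)^36 gives Σ C(36,r) = 2^36 = 68719476736.

68719476736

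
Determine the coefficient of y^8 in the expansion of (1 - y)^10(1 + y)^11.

210

Coefficient of y^8 = Σ_{j} C(10,j)·(-1)^j·C(11,8-j)·1^(8-j) for j from 0 to 8.
= 165 + (-3300) + 20790 + (-55440) + 69300 + (-41580) + 11550 + (-1320) + 45 = 210.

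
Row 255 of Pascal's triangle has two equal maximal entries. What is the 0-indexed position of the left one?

127

For odd n = 255, C(255,k) peaks at k = (n−1)/2 and (n+1)/2; the lower is 127.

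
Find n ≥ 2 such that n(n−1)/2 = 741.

39

n(n−1)/2 = 741 ⇒ n(n−1) = 1482. Since 39·38 = 1482, n = 39.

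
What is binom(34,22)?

548354040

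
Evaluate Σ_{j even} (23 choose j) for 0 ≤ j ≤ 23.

Even-j terms of row 23 sum to 2^22 = 4194304.

4194304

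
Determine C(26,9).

3124550

C(26,9) = (26·25·24·23·22·21·20·19·18) / 9! = 1133836704000 / 362880 = 3124550.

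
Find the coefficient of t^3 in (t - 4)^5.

The general term is C(5,j)·(t)^j·(-4)^(5-j); the t^3 term has j = 3.
C(5,3) = 10.
Coefficient = C(5,3) · (-4)^2 = 10 · 16 = 160.

160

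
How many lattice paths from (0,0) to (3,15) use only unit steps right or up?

816

Each path is a sequence of 18 steps with 3 rights: C(18,3) = 816.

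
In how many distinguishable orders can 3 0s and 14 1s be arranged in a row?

Choose positions for the 0s: C(17,3) = 680.

680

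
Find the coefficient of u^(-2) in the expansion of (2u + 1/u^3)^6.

General term: C(6,j)·(2u)^j·(1/u^3)^(6-j), with u-exponent 1j − 3(6−j) = 4j − 18.
Set 4j − 18 = -2: j = 4.
C(6,4) = 15; 2^4 = 16; 1^2 = 1.
Coefficient = 15 · 16 · 1 = 240.

240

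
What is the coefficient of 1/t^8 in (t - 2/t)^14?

-745472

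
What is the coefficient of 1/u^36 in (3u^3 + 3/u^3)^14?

66961566

General term: C(14,j)·(3u^3)^j·(3/u^3)^(14-j), with u-exponent 3j − 3(14−j) = 6j − 42.
Set 6j − 42 = -36: j = 1.
C(14,1) = 14; 3^1 = 3; 3^13 = 1594323.
Coefficient = 14 · 3 · 1594323 = 66961566.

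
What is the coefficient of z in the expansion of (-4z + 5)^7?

The general term is C(7,j)·(-4z)^j·(5)^(7-j); the z^1 term has j = 1.
C(7,1) = 7.
Coefficient = C(7,1) · (-4)^1 · 5^6 = 7 · (-4) · 15625 = -437500.

-437500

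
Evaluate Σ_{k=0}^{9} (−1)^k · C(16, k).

The partial alternating sum Σ_{k=0}^{9} (−1)^k C(16,k) = (−1)^9 C(15,9) = -5005.

-5005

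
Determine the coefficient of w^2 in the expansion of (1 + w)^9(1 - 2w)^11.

58

Coefficient of w^2 = Σ_{j} C(9,j)·1^j·C(11,2-j)·(-2)^(2-j) for j from 0 to 2.
= 220 + (-198) + 36 = 58.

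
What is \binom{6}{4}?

15

C(6,4) = C(6,2) by symmetry.
C(6,2) = (6·5) / 2! = 30 / 2 = 15.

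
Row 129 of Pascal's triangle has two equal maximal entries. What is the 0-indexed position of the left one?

64

For odd n = 129, C(129,m) peaks at m = (n−1)/2 and (n+1)/2; the lower is 64.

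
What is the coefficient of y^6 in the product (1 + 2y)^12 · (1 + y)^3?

160688

Coefficient of y^6 = Σ_{j} C(12,j)·2^j·C(3,6-j)·1^(6-j) for j from 3 to 6.
= 1760 + 23760 + 76032 + 59136 = 160688.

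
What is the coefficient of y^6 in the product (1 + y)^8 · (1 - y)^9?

Coefficient of y^6 = Σ_{j} C(8,j)·1^j·C(9,6-j)·(-1)^(6-j) for j from 0 to 6.
= 84 + (-1008) + 3528 + (-4704) + 2520 + (-504) + 28 = -56.

-56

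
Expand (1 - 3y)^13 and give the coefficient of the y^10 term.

The general term is C(13,j)·(1)^j·(-3y)^(13-j); the y^10 term has j = 3.
C(13,3) = 286.
Coefficient = C(13,3) · (-3)^10 = 286 · 59049 = 16888014.

16888014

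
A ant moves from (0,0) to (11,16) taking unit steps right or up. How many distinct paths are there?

13037895

Each path is a sequence of 27 steps with 11 rights: C(27,11) = 13037895.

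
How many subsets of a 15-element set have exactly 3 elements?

Choose the 3 positions: C(15,3) = 455.

455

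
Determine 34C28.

1344904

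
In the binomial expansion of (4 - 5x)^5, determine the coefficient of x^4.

The general term is C(5,j)·(4)^j·(-5x)^(5-j); the x^4 term has j = 1.
C(5,1) = 5.
Coefficient = C(5,1) · 4^1 · (-5)^4 = 5 · 4 · 625 = 12500.

12500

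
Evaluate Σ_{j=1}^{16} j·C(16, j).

Differentiating (1+x)^16 and setting x=1: Σ j·C(16,j) = 16·2^15 = 524288.

524288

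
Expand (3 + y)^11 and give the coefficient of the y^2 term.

The general term is C(11,j)·(3)^j·(y)^(11-j); the y^2 term has j = 9.
C(11,9) = 55.
Coefficient = C(11,9) · 3^9 = 55 · 19683 = 1082565.

1082565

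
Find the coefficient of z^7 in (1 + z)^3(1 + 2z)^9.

34848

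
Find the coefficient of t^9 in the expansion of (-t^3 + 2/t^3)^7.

-84

General term: C(7,j)·(-t^3)^j·(2/t^3)^(7-j), with t-exponent 3j − 3(7−j) = 6j − 21.
Set 6j − 21 = 9: j = 5.
C(7,5) = 21; (-1)^5 = -1; 2^2 = 4.
Coefficient = 21 · (-1) · 4 = -84.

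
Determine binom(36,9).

94143280

C(36,9) = (36·35·34·33·32·31·30·29·28) / 9! = 34162713446400 / 362880 = 94143280.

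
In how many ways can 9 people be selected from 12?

This is C(12,9) = 220.

220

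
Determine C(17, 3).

680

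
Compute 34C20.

C(34,20) = C(34,14) by symmetry.
C(34,14) = (34·33·32·31·30·29·28·27·26·25·24·23·22·21) / 14! = 121350057687226368000 / 87178291200 = 1391975640.

1391975640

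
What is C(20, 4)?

4845

C(20,4) = (20·19·18·17) / 4! = 116280 / 24 = 4845.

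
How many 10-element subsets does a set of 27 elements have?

C(27,10) = (27·26·25·24·23·22·21·20·19·18) / 10! = 30613591008000 / 3628800 = 8436285.

8436285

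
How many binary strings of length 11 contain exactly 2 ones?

Choose the 2 positions: C(11,2) = 55.

55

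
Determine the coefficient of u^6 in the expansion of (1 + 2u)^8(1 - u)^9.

532

Coefficient of u^6 = Σ_{j} C(8,j)·2^j·C(9,6-j)·(-1)^(6-j) for j from 0 to 6.
= 84 + (-2016) + 14112 + (-37632) + 40320 + (-16128) + 1792 = 532.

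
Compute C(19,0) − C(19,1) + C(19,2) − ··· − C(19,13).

-8568

The partial alternating sum Σ_{k=0}^{13} (−1)^k C(19,k) = (−1)^13 C(18,13) = -8568.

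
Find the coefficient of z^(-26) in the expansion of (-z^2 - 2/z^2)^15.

-245760

General term: C(15,j)·(-z^2)^j·(-2/z^2)^(15-j), with z-exponent 2j − 2(15−j) = 4j − 30.
Set 4j − 30 = -26: j = 1.
C(15,1) = 15; (-1)^1 = -1; (-2)^14 = 16384.
Coefficient = 15 · (-1) · 16384 = -245760.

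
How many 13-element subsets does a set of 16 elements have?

C(16,13) = C(16,3) by symmetry.
C(16,3) = (16·15·14) / 3! = 3360 / 6 = 560.

560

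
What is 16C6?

8008

C(16,6) = (16·15·14·13·12·11) / 6! = 5765760 / 720 = 8008.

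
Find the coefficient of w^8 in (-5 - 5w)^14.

The general term is C(14,j)·(-5)^j·(-5w)^(14-j); the w^8 term has j = 6.
C(14,6) = 3003.
Coefficient = C(14,6) · (-5)^6 · (-5)^8 = 3003 · 15625 · 390625 = 18328857421875.

18328857421875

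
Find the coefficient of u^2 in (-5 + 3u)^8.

3937500

The general term is C(8,j)·(-5)^j·(3u)^(8-j); the u^2 term has j = 6.
C(8,6) = 28.
Coefficient = C(8,6) · (-5)^6 · 3^2 = 28 · 15625 · 9 = 3937500.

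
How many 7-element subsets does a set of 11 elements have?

C(11,7) = C(11,4) by symmetry.
C(11,4) = (11·10·9·8) / 4! = 7920 / 24 = 330.

330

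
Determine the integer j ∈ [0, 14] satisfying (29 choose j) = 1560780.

7

C(29,j) increases on 0 ≤ j ≤ 14. C(29,6) = 475020 and C(29,7) = 1560780, so j = 7.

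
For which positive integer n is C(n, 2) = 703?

38

n(n−1)/2 = 703 ⇒ n(n−1) = 1406. Since 38·37 = 1406, n = 38.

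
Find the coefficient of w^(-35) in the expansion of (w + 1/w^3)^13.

13

General term: C(13,j)·(w)^j·(1/w^3)^(13-j), with w-exponent 1j − 3(13−j) = 4j − 39.
Set 4j − 39 = -35: j = 1.
C(13,1) = 13; 1^1 = 1; 1^12 = 1.
Coefficient = 13 · 1 · 1 = 13.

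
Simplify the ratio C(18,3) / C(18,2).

16/3

C(n,k+1)/C(n,k) = (n−k)/(k+1) = (18−2)/(2+1) = 16/3.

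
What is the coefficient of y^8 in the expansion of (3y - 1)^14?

The general term is C(14,j)·(3y)^j·(-1)^(14-j); the y^8 term has j = 8.
C(14,8) = 3003.
Coefficient = C(14,8) · 3^8 = 3003 · 6561 = 19702683.

19702683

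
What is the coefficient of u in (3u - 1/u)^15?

General term: C(15,j)·(3u)^j·(-1/u)^(15-j), with u-exponent 1j − 1(15−j) = 2j − 15.
Set 2j − 15 = 1: j = 8.
C(15,8) = 6435; 3^8 = 6561; (-1)^7 = -1.
Coefficient = 6435 · 6561 · (-1) = -42220035.

-42220035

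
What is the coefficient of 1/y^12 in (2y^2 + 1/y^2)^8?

General term: C(8,j)·(2y^2)^j·(1/y^2)^(8-j), with y-exponent 2j − 2(8−j) = 4j − 16.
Set 4j − 16 = -12: j = 1.
C(8,1) = 8; 2^1 = 2; 1^7 = 1.
Coefficient = 8 · 2 · 1 = 16.

16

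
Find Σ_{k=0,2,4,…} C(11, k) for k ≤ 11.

1024

Even-k terms of row 11 sum to 2^10 = 1024.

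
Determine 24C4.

C(24,4) = (24·23·22·21) / 4! = 255024 / 24 = 10626.

10626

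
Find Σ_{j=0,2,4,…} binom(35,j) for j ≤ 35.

Even-j terms of row 35 sum to 2^34 = 17179869184.

17179869184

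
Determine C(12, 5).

C(12,5) = (12·11·10·9·8) / 5! = 95040 / 120 = 792.

792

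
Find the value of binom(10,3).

C(10,3) = (10·9·8) / 3! = 720 / 6 = 120.

120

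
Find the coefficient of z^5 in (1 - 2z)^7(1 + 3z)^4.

Coefficient of z^5 = Σ_{j} C(7,j)·(-2)^j·C(4,5-j)·3^(5-j) for j from 1 to 5.
= (-1134) + 9072 + (-15120) + 6720 + (-672) = -1134.

-1134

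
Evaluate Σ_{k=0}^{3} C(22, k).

1794

1 + 22 + 231 + 1540 = 1794.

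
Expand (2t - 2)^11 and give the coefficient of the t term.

22528

The general term is C(11,j)·(2t)^j·(-2)^(11-j); the t^1 term has j = 1.
C(11,1) = 11.
Coefficient = C(11,1) · 2^1 · (-2)^10 = 11 · 2 · 1024 = 22528.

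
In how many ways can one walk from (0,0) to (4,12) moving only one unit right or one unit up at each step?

1820

Each path is a sequence of 16 steps with 4 rights: C(16,4) = 1820.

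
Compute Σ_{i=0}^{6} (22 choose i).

110056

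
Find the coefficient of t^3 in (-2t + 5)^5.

-2000

The general term is C(5,j)·(-2t)^j·(5)^(5-j); the t^3 term has j = 3.
C(5,3) = 10.
Coefficient = C(5,3) · (-2)^3 · 5^2 = 10 · (-8) · 25 = -2000.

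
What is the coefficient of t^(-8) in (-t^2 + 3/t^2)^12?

3247695

General term: C(12,j)·(-t^2)^j·(3/t^2)^(12-j), with t-exponent 2j − 2(12−j) = 4j − 24.
Set 4j − 24 = -8: j = 4.
C(12,4) = 495; (-1)^4 = 1; 3^8 = 6561.
Coefficient = 495 · 1 · 6561 = 3247695.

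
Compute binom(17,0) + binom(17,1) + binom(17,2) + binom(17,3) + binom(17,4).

3214

1 + 17 + 136 + 680 + 2380 = 3214.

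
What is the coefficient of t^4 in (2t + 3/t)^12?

10264320

General term: C(12,j)·(2t)^j·(3/t)^(12-j), with t-exponent 1j − 1(12−j) = 2j − 12.
Set 2j − 12 = 4: j = 8.
C(12,8) = 495; 2^8 = 256; 3^4 = 81.
Coefficient = 495 · 256 · 81 = 10264320.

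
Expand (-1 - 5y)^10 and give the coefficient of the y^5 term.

787500

The general term is C(10,j)·(-1)^j·(-5y)^(10-j); the y^5 term has j = 5.
C(10,5) = 252.
Coefficient = C(10,5) · (-1)^5 · (-5)^5 = 252 · (-1) · (-3125) = 787500.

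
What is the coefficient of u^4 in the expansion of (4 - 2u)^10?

13762560

The general term is C(10,j)·(4)^j·(-2u)^(10-j); the u^4 term has j = 6.
C(10,6) = 210.
Coefficient = C(10,6) · 4^6 · (-2)^4 = 210 · 4096 · 16 = 13762560.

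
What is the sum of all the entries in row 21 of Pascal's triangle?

Setting x = 1 in (1+x)^21 gives Σ C(21,j) = 2^21 = 2097152.

2097152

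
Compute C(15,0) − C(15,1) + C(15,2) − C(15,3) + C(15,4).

1001

The partial alternating sum Σ_{k=0}^{4} (−1)^k C(15,k) = (−1)^4 C(14,4) = 1001.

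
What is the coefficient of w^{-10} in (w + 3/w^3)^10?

General term: C(10,j)·(w)^j·(3/w^3)^(10-j), with w-exponent 1j − 3(10−j) = 4j − 30.
Set 4j − 30 = -10: j = 5.
C(10,5) = 252; 1^5 = 1; 3^5 = 243.
Coefficient = 252 · 1 · 243 = 61236.

61236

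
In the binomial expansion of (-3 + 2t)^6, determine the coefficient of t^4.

2160

The general term is C(6,j)·(-3)^j·(2t)^(6-j); the t^4 term has j = 2.
C(6,2) = 15.
Coefficient = C(6,2) · (-3)^2 · 2^4 = 15 · 9 · 16 = 2160.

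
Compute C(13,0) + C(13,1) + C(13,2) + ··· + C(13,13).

The entries of row 13 sum to 2^13 = 8192.

8192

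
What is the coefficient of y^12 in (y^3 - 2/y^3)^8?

112

General term: C(8,j)·(y^3)^j·(-2/y^3)^(8-j), with y-exponent 3j − 3(8−j) = 6j − 24.
Set 6j − 24 = 12: j = 6.
C(8,6) = 28; 1^6 = 1; (-2)^2 = 4.
Coefficient = 28 · 1 · 4 = 112.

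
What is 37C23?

6107086800

C(37,23) = C(37,14) by symmetry.
C(37,14) = (37·36·35·34·33·32·31·30·29·28·27·26·25·24) / 14! = 532405391434076160000 / 87178291200 = 6107086800.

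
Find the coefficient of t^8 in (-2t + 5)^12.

79200000

The general term is C(12,j)·(-2t)^j·(5)^(12-j); the t^8 term has j = 8.
C(12,8) = 495.
Coefficient = C(12,8) · (-2)^8 · 5^4 = 495 · 256 · 625 = 79200000.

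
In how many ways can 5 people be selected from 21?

This is C(21,5) = 20349.

20349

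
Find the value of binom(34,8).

18156204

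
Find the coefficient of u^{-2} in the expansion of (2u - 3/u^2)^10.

General term: C(10,j)·(2u)^j·(-3/u^2)^(10-j), with u-exponent 1j − 2(10−j) = 3j − 20.
Set 3j − 20 = -2: j = 6.
C(10,6) = 210; 2^6 = 64; (-3)^4 = 81.
Coefficient = 210 · 64 · 81 = 1088640.

1088640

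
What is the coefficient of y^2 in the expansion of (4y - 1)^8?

448

The general term is C(8,j)·(4y)^j·(-1)^(8-j); the y^2 term has j = 2.
C(8,2) = 28.
Coefficient = C(8,2) · 4^2 = 28 · 16 = 448.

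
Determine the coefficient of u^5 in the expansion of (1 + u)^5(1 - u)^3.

6

Coefficient of u^5 = Σ_{j} C(5,j)·1^j·C(3,5-j)·(-1)^(5-j) for j from 2 to 5.
= (-10) + 30 + (-15) + 1 = 6.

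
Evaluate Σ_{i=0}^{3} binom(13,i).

378

1 + 13 + 78 + 286 = 378.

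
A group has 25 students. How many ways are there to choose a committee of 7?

480700

This is C(25,7) = 480700.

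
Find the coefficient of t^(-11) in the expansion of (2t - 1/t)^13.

26

General term: C(13,j)·(2t)^j·(-1/t)^(13-j), with t-exponent 1j − 1(13−j) = 2j − 13.
Set 2j − 13 = -11: j = 1.
C(13,1) = 13; 2^1 = 2; (-1)^12 = 1.
Coefficient = 13 · 2 · 1 = 26.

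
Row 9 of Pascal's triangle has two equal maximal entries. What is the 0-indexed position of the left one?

For odd n = 9, C(9,k) peaks at k = (n−1)/2 and (n+1)/2; the smaller is 4.

4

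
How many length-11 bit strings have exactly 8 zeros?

165

Choose the 8 positions: C(11,8) = 165.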